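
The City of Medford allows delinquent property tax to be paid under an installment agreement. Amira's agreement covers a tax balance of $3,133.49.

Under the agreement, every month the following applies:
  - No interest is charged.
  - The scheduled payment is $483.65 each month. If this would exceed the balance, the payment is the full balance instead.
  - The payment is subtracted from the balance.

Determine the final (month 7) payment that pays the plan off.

$231.59

# | Opening | Payment | End bal
1 | $3,133.49 | $483.65 | $2,649.84
2 | $2,649.84 | $483.65 | $2,166.19
3 | $2,166.19 | $483.65 | $1,682.54
4 | $1,682.54 | $483.65 | $1,198.89
5 | $1,198.89 | $483.65 | $715.24
6 | $715.24 | $483.65 | $231.59
7 | $231.59 | $231.59 | $0.00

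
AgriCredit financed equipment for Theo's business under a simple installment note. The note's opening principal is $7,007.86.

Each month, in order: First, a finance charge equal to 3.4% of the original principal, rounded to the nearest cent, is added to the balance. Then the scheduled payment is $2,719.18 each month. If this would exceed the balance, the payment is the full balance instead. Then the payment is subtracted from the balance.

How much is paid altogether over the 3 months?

$7,722.67

# | Opening | Interest | Payment | End bal
1 | $7,007.86 | $238.27 | $2,719.18 | $4,526.95
2 | $4,526.95 | $238.27 | $2,719.18 | $2,046.04
3 | $2,046.04 | $238.27 | $2,284.31 | $0.00
Total paid: $7,722.67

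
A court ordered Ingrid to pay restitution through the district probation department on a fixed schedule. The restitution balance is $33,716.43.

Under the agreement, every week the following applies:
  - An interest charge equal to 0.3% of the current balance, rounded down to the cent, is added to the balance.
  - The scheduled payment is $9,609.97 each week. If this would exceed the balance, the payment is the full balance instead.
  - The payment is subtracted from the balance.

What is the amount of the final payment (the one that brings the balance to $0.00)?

Week 1: opening $33,716.43; interest $101.14 → $33,817.57; payment $9,609.97; balance $24,207.60
Week 2: opening $24,207.60; interest $72.62 → $24,280.22; payment $9,609.97; balance $14,670.25
Week 3: opening $14,670.25; interest $44.01 → $14,714.26; payment $9,609.97; balance $5,104.29
Week 4: opening $5,104.29; interest $15.31 → $5,119.60; payment $5,119.60; balance $0.00

$5,119.60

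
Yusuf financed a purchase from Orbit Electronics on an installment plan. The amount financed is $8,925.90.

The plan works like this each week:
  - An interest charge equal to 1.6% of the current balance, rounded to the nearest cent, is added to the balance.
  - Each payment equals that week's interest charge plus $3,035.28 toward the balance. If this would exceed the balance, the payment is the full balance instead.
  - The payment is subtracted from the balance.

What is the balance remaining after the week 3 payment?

$0.00

Week 1: $8,925.90 +$142.81 interest = $9,068.71; pay $3,178.09 → $5,890.62
Week 2: $5,890.62 +$94.25 interest = $5,984.87; pay $3,129.53 → $2,855.34
Week 3: $2,855.34 +$45.69 interest = $2,901.03; pay $2,901.03 → $0.00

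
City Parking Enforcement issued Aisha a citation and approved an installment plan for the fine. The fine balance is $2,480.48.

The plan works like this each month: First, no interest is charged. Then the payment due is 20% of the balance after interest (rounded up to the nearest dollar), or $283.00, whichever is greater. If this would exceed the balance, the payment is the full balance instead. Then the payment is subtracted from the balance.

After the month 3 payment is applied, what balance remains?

# | Opening | Payment | End bal
1 | $2,480.48 | $497.00 | $1,983.48
2 | $1,983.48 | $397.00 | $1,586.48
3 | $1,586.48 | $318.00 | $1,268.48

$1,268.48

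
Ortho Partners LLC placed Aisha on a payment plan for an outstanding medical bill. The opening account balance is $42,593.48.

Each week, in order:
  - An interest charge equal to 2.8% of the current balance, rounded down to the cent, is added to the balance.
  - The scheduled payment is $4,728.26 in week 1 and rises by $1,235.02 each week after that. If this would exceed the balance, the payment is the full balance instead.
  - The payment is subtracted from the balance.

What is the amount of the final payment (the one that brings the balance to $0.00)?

Week 1: opening $42,593.48; interest $1,192.61 → $43,786.09; payment $4,728.26; balance $39,057.83
Week 2: opening $39,057.83; interest $1,093.61 → $40,151.44; payment $5,963.28; balance $34,188.16
Week 3: opening $34,188.16; interest $957.26 → $35,145.42; payment $7,198.30; balance $27,947.12
Week 4: opening $27,947.12; interest $782.51 → $28,729.63; payment $8,433.32; balance $20,296.31
Week 5: opening $20,296.31; interest $568.29 → $20,864.60; payment $9,668.34; balance $11,196.26
Week 6: opening $11,196.26; interest $313.49 → $11,509.75; payment $10,903.36; balance $606.39
Week 7: opening $606.39; interest $16.97 → $623.36; payment $623.36; balance $0.00

$623.36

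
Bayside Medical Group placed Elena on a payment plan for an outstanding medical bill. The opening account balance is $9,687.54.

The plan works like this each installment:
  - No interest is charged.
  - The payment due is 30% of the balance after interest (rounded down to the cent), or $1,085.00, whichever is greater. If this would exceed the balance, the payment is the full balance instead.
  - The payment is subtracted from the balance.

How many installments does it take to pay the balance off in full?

7

Installment 1: $9,687.54 − $2,906.26 → $6,781.28
Installment 2: $6,781.28 − $2,034.38 → $4,746.90
Installment 3: $4,746.90 − $1,424.07 → $3,322.83
Installment 4: $3,322.83 − $1,085.00 → $2,237.83
Installment 5: $2,237.83 − $1,085.00 → $1,152.83
Installment 6: $1,152.83 − $1,085.00 → $67.83
Installment 7: $67.83 − $67.83 → $0.00
Balance reaches $0.00 in installment 7.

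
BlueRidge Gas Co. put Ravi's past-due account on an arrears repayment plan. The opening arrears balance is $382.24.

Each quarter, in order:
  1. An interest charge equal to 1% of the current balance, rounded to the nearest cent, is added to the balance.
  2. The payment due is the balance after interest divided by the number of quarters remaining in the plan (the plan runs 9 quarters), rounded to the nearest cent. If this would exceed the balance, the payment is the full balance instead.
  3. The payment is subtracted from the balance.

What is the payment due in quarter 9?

Quarter 1: opening $382.24; interest $3.82 → $386.06; payment $42.90; balance $343.16
Quarter 2: opening $343.16; interest $3.43 → $346.59; payment $43.32; balance $303.27
Quarter 3: opening $303.27; interest $3.03 → $306.30; payment $43.76; balance $262.54
Quarter 4: opening $262.54; interest $2.63 → $265.17; payment $44.20; balance $220.97
Quarter 5: opening $220.97; interest $2.21 → $223.18; payment $44.64; balance $178.54
Quarter 6: opening $178.54; interest $1.79 → $180.33; payment $45.08; balance $135.25
Quarter 7: opening $135.25; interest $1.35 → $136.60; payment $45.53; balance $91.07
Quarter 8: opening $91.07; interest $0.91 → $91.98; payment $45.99; balance $45.99
Quarter 9: opening $45.99; interest $0.46 → $46.45; payment $46.45; balance $0.00

$46.45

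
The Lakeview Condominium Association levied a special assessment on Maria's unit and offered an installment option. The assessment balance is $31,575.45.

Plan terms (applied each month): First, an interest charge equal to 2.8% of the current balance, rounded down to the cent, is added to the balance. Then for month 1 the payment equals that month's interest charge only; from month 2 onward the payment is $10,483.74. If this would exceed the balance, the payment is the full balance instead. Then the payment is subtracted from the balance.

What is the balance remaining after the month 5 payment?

Month 1: $31,575.45 +$884.11 interest = $32,459.56; pay $884.11 → $31,575.45
Month 2: $31,575.45 +$884.11 interest = $32,459.56; pay $10,483.74 → $21,975.82
Month 3: $21,975.82 +$615.32 interest = $22,591.14; pay $10,483.74 → $12,107.40
Month 4: $12,107.40 +$339.00 interest = $12,446.40; pay $10,483.74 → $1,962.66
Month 5: $1,962.66 +$54.95 interest = $2,017.61; pay $2,017.61 → $0.00

$0.00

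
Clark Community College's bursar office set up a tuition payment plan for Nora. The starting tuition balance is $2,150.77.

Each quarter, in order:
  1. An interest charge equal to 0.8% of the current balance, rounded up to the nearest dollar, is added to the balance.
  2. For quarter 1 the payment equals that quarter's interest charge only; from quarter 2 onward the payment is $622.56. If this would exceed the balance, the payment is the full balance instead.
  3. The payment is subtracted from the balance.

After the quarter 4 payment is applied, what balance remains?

$322.09

Quarter 1: opening $2,150.77; interest $18.00 → $2,168.77; payment $18.00; balance $2,150.77
Quarter 2: opening $2,150.77; interest $18.00 → $2,168.77; payment $622.56; balance $1,546.21
Quarter 3: opening $1,546.21; interest $13.00 → $1,559.21; payment $622.56; balance $936.65
Quarter 4: opening $936.65; interest $8.00 → $944.65; payment $622.56; balance $322.09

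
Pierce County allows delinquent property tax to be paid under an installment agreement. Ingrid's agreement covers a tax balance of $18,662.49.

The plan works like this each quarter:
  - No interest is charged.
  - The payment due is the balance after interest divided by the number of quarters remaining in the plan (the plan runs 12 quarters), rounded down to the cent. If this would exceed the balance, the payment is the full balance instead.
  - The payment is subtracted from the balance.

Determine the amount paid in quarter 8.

$1,555.21

# | Opening | Payment | End bal
1 | $18,662.49 | $1,555.20 | $17,107.29
2 | $17,107.29 | $1,555.20 | $15,552.09
3 | $15,552.09 | $1,555.20 | $13,996.89
4 | $13,996.89 | $1,555.21 | $12,441.68
5 | $12,441.68 | $1,555.21 | $10,886.47
6 | $10,886.47 | $1,555.21 | $9,331.26
7 | $9,331.26 | $1,555.21 | $7,776.05
8 | $7,776.05 | $1,555.21 | $6,220.84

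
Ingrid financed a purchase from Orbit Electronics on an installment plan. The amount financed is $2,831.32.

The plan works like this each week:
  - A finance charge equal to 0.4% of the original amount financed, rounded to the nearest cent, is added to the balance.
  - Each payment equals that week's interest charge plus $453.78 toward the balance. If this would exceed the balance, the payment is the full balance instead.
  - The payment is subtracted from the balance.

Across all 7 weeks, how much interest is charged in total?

# | Opening | Interest | Payment | End bal
1 | $2,831.32 | $11.33 | $465.11 | $2,377.54
2 | $2,377.54 | $11.33 | $465.11 | $1,923.76
3 | $1,923.76 | $11.33 | $465.11 | $1,469.98
4 | $1,469.98 | $11.33 | $465.11 | $1,016.20
5 | $1,016.20 | $11.33 | $465.11 | $562.42
6 | $562.42 | $11.33 | $465.11 | $108.64
7 | $108.64 | $11.33 | $119.97 | $0.00
Total interest: $11.33 + $11.33 + $11.33 + $11.33 + $11.33 + $11.33 + $11.33 = $79.31

$79.31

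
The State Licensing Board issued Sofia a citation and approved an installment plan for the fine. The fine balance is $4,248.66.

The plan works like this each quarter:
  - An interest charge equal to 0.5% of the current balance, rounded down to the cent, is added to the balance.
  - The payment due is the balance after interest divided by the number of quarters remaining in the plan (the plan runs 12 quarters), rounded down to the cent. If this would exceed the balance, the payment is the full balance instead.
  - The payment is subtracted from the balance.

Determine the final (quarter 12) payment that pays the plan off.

$375.89

Quarter 1: opening $4,248.66; interest $21.24 → $4,269.90; payment $355.82; balance $3,914.08
Quarter 2: opening $3,914.08; interest $19.57 → $3,933.65; payment $357.60; balance $3,576.05
Quarter 3: opening $3,576.05; interest $17.88 → $3,593.93; payment $359.39; balance $3,234.54
Quarter 4: opening $3,234.54; interest $16.17 → $3,250.71; payment $361.19; balance $2,889.52
Quarter 5: opening $2,889.52; interest $14.44 → $2,903.96; payment $362.99; balance $2,540.97
Quarter 6: opening $2,540.97; interest $12.70 → $2,553.67; payment $364.81; balance $2,188.86
Quarter 7: opening $2,188.86; interest $10.94 → $2,199.80; payment $366.63; balance $1,833.17
Quarter 8: opening $1,833.17; interest $9.16 → $1,842.33; payment $368.46; balance $1,473.87
Quarter 9: opening $1,473.87; interest $7.36 → $1,481.23; payment $370.30; balance $1,110.93
Quarter 10: opening $1,110.93; interest $5.55 → $1,116.48; payment $372.16; balance $744.32
Quarter 11: opening $744.32; interest $3.72 → $748.04; payment $374.02; balance $374.02
Quarter 12: opening $374.02; interest $1.87 → $375.89; payment $375.89; balance $0.00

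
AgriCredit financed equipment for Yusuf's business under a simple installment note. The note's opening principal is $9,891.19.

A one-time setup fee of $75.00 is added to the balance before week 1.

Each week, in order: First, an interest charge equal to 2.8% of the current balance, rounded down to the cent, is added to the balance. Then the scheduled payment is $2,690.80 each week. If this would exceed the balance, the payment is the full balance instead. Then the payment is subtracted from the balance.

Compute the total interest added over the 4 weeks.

$703.41

Week 1: $9,966.19 +$279.05 interest = $10,245.24; pay $2,690.80 → $7,554.44
Week 2: $7,554.44 +$211.52 interest = $7,765.96; pay $2,690.80 → $5,075.16
Week 3: $5,075.16 +$142.10 interest = $5,217.26; pay $2,690.80 → $2,526.46
Week 4: $2,526.46 +$70.74 interest = $2,597.20; pay $2,597.20 → $0.00
Total interest: $279.05 + $211.52 + $142.10 + $70.74 = $703.41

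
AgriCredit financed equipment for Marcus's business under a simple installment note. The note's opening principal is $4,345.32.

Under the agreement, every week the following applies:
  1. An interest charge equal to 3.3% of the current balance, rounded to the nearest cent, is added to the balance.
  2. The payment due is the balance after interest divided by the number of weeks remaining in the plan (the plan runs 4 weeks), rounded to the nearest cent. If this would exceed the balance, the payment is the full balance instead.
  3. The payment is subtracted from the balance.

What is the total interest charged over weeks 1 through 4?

$370.53

Week 1: $4,345.32 +$143.40 interest = $4,488.72; pay $1,122.18 → $3,366.54
Week 2: $3,366.54 +$111.10 interest = $3,477.64; pay $1,159.21 → $2,318.43
Week 3: $2,318.43 +$76.51 interest = $2,394.94; pay $1,197.47 → $1,197.47
Week 4: $1,197.47 +$39.52 interest = $1,236.99; pay $1,236.99 → $0.00
Total interest: $143.40 + $111.10 + $76.51 + $39.52 = $370.53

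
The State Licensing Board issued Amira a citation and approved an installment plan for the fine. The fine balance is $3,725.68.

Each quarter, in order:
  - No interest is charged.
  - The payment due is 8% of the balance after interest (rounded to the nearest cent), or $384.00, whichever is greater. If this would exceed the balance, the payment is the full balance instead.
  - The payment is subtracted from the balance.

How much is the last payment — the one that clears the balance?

$269.68

Quarter 1: $3,725.68 − $384.00 → $3,341.68
Quarter 2: $3,341.68 − $384.00 → $2,957.68
Quarter 3: $2,957.68 − $384.00 → $2,573.68
Quarter 4: $2,573.68 − $384.00 → $2,189.68
Quarter 5: $2,189.68 − $384.00 → $1,805.68
Quarter 6: $1,805.68 − $384.00 → $1,421.68
Quarter 7: $1,421.68 − $384.00 → $1,037.68
Quarter 8: $1,037.68 − $384.00 → $653.68
Quarter 9: $653.68 − $384.00 → $269.68
Quarter 10: $269.68 − $269.68 → $0.00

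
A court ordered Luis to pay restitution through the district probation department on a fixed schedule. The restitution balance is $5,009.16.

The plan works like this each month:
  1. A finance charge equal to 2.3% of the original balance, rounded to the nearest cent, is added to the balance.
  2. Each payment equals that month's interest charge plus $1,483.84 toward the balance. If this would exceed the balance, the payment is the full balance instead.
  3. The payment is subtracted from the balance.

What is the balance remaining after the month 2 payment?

$2,041.48

Month 1: opening $5,009.16; interest $115.21 → $5,124.37; payment $1,599.05; balance $3,525.32
Month 2: opening $3,525.32; interest $115.21 → $3,640.53; payment $1,599.05; balance $2,041.48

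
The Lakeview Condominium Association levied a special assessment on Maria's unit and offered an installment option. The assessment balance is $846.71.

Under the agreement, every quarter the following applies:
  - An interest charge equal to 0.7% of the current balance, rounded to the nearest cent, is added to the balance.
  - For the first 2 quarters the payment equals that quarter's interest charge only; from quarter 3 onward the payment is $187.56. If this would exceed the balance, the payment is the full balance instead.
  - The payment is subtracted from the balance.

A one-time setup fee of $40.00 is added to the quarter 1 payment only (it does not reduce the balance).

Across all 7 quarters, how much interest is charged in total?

Quarter 1: $846.71 +$5.93 interest = $852.64; pay $5.93 (+ $40.00 fee) → $846.71
Quarter 2: $846.71 +$5.93 interest = $852.64; pay $5.93 → $846.71
Quarter 3: $846.71 +$5.93 interest = $852.64; pay $187.56 → $665.08
Quarter 4: $665.08 +$4.66 interest = $669.74; pay $187.56 → $482.18
Quarter 5: $482.18 +$3.38 interest = $485.56; pay $187.56 → $298.00
Quarter 6: $298.00 +$2.09 interest = $300.09; pay $187.56 → $112.53
Quarter 7: $112.53 +$0.79 interest = $113.32; pay $113.32 → $0.00
Total interest: $5.93 + $5.93 + $5.93 + $4.66 + $3.38 + $2.09 + $0.79 = $28.71

$28.71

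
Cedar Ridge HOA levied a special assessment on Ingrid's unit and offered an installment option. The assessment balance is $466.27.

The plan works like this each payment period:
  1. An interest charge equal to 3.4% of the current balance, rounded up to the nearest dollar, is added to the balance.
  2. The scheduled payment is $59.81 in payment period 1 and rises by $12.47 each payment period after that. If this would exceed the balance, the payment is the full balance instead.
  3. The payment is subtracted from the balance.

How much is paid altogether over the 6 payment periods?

Payment period 1: $466.27 +$16.00 interest = $482.27; pay $59.81 → $422.46
Payment period 2: $422.46 +$15.00 interest = $437.46; pay $72.28 → $365.18
Payment period 3: $365.18 +$13.00 interest = $378.18; pay $84.75 → $293.43
Payment period 4: $293.43 +$10.00 interest = $303.43; pay $97.22 → $206.21
Payment period 5: $206.21 +$8.00 interest = $214.21; pay $109.69 → $104.52
Payment period 6: $104.52 +$4.00 interest = $108.52; pay $108.52 → $0.00
Total paid: $532.27

$532.27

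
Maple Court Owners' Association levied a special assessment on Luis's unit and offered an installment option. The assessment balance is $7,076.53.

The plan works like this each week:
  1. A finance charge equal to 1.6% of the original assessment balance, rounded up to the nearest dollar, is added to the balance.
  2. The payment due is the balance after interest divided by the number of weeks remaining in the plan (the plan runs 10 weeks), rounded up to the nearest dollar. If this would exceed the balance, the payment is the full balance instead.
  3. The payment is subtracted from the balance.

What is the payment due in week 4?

$763.00

# | Opening | Interest | Payment | End bal
1 | $7,076.53 | $114.00 | $720.00 | $6,470.53
2 | $6,470.53 | $114.00 | $732.00 | $5,852.53
3 | $5,852.53 | $114.00 | $746.00 | $5,220.53
4 | $5,220.53 | $114.00 | $763.00 | $4,571.53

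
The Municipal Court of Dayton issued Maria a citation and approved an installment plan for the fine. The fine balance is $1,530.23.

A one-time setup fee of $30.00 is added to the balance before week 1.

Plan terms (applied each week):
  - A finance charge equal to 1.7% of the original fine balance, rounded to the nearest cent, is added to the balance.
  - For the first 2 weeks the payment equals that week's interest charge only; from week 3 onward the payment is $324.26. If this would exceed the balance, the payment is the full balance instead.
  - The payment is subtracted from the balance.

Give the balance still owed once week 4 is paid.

Week 1: $1,560.23 +$26.01 interest = $1,586.24; pay $26.01 → $1,560.23
Week 2: $1,560.23 +$26.01 interest = $1,586.24; pay $26.01 → $1,560.23
Week 3: $1,560.23 +$26.01 interest = $1,586.24; pay $324.26 → $1,261.98
Week 4: $1,261.98 +$26.01 interest = $1,287.99; pay $324.26 → $963.73

$963.73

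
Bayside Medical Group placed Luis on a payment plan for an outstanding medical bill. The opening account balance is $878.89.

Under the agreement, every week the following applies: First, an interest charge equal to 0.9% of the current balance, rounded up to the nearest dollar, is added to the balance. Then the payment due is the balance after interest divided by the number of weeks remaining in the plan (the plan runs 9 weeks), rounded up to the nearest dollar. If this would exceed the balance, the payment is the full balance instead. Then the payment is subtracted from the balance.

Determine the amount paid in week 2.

# | Opening | Interest | Payment | End bal
1 | $878.89 | $8.00 | $99.00 | $787.89
2 | $787.89 | $8.00 | $100.00 | $695.89

$100.00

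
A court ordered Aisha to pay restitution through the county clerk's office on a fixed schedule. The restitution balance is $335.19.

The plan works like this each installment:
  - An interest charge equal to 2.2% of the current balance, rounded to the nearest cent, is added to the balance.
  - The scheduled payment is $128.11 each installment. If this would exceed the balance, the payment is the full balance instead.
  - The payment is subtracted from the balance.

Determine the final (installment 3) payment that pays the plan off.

Installment 1: opening $335.19; interest $7.37 → $342.56; payment $128.11; balance $214.45
Installment 2: opening $214.45; interest $4.72 → $219.17; payment $128.11; balance $91.06
Installment 3: opening $91.06; interest $2.00 → $93.06; payment $93.06; balance $0.00

$93.06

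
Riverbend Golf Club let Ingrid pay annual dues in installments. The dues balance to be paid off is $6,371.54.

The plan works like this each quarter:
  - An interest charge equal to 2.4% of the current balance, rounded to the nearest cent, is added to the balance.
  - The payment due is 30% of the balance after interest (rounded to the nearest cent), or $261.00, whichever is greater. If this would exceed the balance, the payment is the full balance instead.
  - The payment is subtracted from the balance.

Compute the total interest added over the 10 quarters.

$514.21

Quarter 1: $6,371.54 +$152.92 interest = $6,524.46; pay $1,957.34 → $4,567.12
Quarter 2: $4,567.12 +$109.61 interest = $4,676.73; pay $1,403.02 → $3,273.71
Quarter 3: $3,273.71 +$78.57 interest = $3,352.28; pay $1,005.68 → $2,346.60
Quarter 4: $2,346.60 +$56.32 interest = $2,402.92; pay $720.88 → $1,682.04
Quarter 5: $1,682.04 +$40.37 interest = $1,722.41; pay $516.72 → $1,205.69
Quarter 6: $1,205.69 +$28.94 interest = $1,234.63; pay $370.39 → $864.24
Quarter 7: $864.24 +$20.74 interest = $884.98; pay $265.49 → $619.49
Quarter 8: $619.49 +$14.87 interest = $634.36; pay $261.00 → $373.36
Quarter 9: $373.36 +$8.96 interest = $382.32; pay $261.00 → $121.32
Quarter 10: $121.32 +$2.91 interest = $124.23; pay $124.23 → $0.00
Total interest: $152.92 + $109.61 + $78.57 + $56.32 + $40.37 + $28.94 + $20.74 + $14.87 + $8.96 + $2.91 = $514.21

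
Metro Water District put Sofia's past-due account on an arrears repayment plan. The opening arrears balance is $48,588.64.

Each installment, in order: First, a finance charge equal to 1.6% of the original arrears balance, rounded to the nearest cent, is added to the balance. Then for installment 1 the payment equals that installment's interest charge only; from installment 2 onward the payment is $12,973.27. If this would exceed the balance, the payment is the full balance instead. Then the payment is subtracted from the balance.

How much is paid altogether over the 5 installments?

$52,475.74

Installment 1: $48,588.64 +$777.42 interest = $49,366.06; pay $777.42 → $48,588.64
Installment 2: $48,588.64 +$777.42 interest = $49,366.06; pay $12,973.27 → $36,392.79
Installment 3: $36,392.79 +$777.42 interest = $37,170.21; pay $12,973.27 → $24,196.94
Installment 4: $24,196.94 +$777.42 interest = $24,974.36; pay $12,973.27 → $12,001.09
Installment 5: $12,001.09 +$777.42 interest = $12,778.51; pay $12,778.51 → $0.00
Total paid: $52,475.74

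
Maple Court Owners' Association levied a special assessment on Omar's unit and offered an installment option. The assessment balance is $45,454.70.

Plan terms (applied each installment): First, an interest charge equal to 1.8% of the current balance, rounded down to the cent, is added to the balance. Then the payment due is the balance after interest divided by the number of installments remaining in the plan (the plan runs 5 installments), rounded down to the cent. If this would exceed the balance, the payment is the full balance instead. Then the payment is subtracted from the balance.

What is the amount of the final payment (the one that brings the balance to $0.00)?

$9,939.11

# | Opening | Interest | Payment | End bal
1 | $45,454.70 | $818.18 | $9,254.57 | $37,018.31
2 | $37,018.31 | $666.32 | $9,421.15 | $28,263.48
3 | $28,263.48 | $508.74 | $9,590.74 | $19,181.48
4 | $19,181.48 | $345.26 | $9,763.37 | $9,763.37
5 | $9,763.37 | $175.74 | $9,939.11 | $0.00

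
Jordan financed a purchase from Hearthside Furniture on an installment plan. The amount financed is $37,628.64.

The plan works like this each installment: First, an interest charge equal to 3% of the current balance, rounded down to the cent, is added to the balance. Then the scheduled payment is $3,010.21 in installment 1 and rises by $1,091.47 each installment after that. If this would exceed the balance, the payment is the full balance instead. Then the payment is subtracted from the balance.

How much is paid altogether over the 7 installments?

# | Opening | Interest | Payment | End bal
1 | $37,628.64 | $1,128.85 | $3,010.21 | $35,747.28
2 | $35,747.28 | $1,072.41 | $4,101.68 | $32,718.01
3 | $32,718.01 | $981.54 | $5,193.15 | $28,506.40
4 | $28,506.40 | $855.19 | $6,284.62 | $23,076.97
5 | $23,076.97 | $692.30 | $7,376.09 | $16,393.18
6 | $16,393.18 | $491.79 | $8,467.56 | $8,417.41
7 | $8,417.41 | $252.52 | $8,669.93 | $0.00
Total paid: $43,103.24

$43,103.24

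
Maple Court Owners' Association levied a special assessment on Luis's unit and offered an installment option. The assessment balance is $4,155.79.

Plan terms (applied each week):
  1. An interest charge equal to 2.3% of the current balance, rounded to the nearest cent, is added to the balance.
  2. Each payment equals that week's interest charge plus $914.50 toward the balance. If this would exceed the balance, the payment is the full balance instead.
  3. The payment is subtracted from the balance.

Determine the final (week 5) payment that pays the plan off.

$509.24

Week 1: $4,155.79 +$95.58 interest = $4,251.37; pay $1,010.08 → $3,241.29
Week 2: $3,241.29 +$74.55 interest = $3,315.84; pay $989.05 → $2,326.79
Week 3: $2,326.79 +$53.52 interest = $2,380.31; pay $968.02 → $1,412.29
Week 4: $1,412.29 +$32.48 interest = $1,444.77; pay $946.98 → $497.79
Week 5: $497.79 +$11.45 interest = $509.24; pay $509.24 → $0.00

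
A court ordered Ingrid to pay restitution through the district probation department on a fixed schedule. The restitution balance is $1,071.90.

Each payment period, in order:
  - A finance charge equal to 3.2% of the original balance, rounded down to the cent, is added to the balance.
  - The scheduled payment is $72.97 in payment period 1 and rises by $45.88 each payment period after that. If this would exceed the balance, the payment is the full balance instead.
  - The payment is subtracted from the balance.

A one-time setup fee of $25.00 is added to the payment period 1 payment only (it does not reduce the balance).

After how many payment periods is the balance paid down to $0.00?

7

Payment period 1: $1,071.90 +$34.30 interest = $1,106.20; pay $72.97 (+ $25.00 fee) → $1,033.23
Payment period 2: $1,033.23 +$34.30 interest = $1,067.53; pay $118.85 → $948.68
Payment period 3: $948.68 +$34.30 interest = $982.98; pay $164.73 → $818.25
Payment period 4: $818.25 +$34.30 interest = $852.55; pay $210.61 → $641.94
Payment period 5: $641.94 +$34.30 interest = $676.24; pay $256.49 → $419.75
Payment period 6: $419.75 +$34.30 interest = $454.05; pay $302.37 → $151.68
Payment period 7: $151.68 +$34.30 interest = $185.98; pay $185.98 → $0.00
Balance reaches $0.00 in payment period 7.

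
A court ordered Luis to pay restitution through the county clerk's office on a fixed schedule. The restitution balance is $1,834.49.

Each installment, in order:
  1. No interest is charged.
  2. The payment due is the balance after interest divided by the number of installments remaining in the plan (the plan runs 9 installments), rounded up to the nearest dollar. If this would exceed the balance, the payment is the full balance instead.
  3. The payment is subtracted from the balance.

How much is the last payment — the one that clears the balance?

Installment 1: opening $1,834.49; payment $204.00; balance $1,630.49
Installment 2: opening $1,630.49; payment $204.00; balance $1,426.49
Installment 3: opening $1,426.49; payment $204.00; balance $1,222.49
Installment 4: opening $1,222.49; payment $204.00; balance $1,018.49
Installment 5: opening $1,018.49; payment $204.00; balance $814.49
Installment 6: opening $814.49; payment $204.00; balance $610.49
Installment 7: opening $610.49; payment $204.00; balance $406.49
Installment 8: opening $406.49; payment $204.00; balance $202.49
Installment 9: opening $202.49; payment $202.49; balance $0.00

$202.49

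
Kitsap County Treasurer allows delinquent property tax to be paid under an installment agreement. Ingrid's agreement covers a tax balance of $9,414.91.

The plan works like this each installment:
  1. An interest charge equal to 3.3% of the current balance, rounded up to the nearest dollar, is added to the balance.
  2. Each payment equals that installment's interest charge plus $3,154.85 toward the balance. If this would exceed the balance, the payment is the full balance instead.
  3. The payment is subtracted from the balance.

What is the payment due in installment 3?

$3,208.21

Installment 1: $9,414.91 +$311.00 interest = $9,725.91; pay $3,465.85 → $6,260.06
Installment 2: $6,260.06 +$207.00 interest = $6,467.06; pay $3,361.85 → $3,105.21
Installment 3: $3,105.21 +$103.00 interest = $3,208.21; pay $3,208.21 → $0.00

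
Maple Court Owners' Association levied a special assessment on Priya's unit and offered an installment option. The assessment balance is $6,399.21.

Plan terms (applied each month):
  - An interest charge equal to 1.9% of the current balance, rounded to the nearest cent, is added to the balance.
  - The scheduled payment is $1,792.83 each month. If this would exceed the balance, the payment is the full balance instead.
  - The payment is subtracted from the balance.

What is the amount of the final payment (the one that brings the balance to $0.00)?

$1,314.10

Month 1: opening $6,399.21; interest $121.58 → $6,520.79; payment $1,792.83; balance $4,727.96
Month 2: opening $4,727.96; interest $89.83 → $4,817.79; payment $1,792.83; balance $3,024.96
Month 3: opening $3,024.96; interest $57.47 → $3,082.43; payment $1,792.83; balance $1,289.60
Month 4: opening $1,289.60; interest $24.50 → $1,314.10; payment $1,314.10; balance $0.00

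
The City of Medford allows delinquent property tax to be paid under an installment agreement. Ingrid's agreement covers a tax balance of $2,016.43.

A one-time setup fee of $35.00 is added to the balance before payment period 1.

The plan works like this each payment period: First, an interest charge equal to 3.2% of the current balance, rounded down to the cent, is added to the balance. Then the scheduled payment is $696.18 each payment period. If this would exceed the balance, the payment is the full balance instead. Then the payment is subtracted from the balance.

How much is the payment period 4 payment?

$101.78

# | Opening | Interest | Payment | End bal
1 | $2,051.43 | $65.64 | $696.18 | $1,420.89
2 | $1,420.89 | $45.46 | $696.18 | $770.17
3 | $770.17 | $24.64 | $696.18 | $98.63
4 | $98.63 | $3.15 | $101.78 | $0.00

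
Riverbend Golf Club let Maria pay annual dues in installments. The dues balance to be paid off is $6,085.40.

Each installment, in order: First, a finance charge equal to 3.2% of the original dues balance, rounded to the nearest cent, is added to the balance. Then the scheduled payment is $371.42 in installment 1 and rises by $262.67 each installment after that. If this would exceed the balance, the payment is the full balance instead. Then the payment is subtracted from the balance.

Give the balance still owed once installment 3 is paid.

Installment 1: opening $6,085.40; interest $194.73 → $6,280.13; payment $371.42; balance $5,908.71
Installment 2: opening $5,908.71; interest $194.73 → $6,103.44; payment $634.09; balance $5,469.35
Installment 3: opening $5,469.35; interest $194.73 → $5,664.08; payment $896.76; balance $4,767.32

$4,767.32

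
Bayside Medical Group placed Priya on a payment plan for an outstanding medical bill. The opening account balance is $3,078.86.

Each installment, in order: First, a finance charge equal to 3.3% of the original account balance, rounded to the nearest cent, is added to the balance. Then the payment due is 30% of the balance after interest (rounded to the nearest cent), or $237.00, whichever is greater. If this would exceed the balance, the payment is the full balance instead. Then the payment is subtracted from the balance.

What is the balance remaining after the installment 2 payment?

$1,629.54

Installment 1: $3,078.86 +$101.60 interest = $3,180.46; pay $954.14 → $2,226.32
Installment 2: $2,226.32 +$101.60 interest = $2,327.92; pay $698.38 → $1,629.54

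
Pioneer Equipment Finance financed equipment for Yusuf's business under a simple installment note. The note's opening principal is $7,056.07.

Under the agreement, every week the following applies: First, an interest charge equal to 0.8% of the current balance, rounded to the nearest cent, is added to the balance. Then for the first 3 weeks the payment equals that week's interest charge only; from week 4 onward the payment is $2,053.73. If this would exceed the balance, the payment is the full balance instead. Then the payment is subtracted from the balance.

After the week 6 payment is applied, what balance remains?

$1,016.16

# | Opening | Interest | Payment | End bal
1 | $7,056.07 | $56.45 | $56.45 | $7,056.07
2 | $7,056.07 | $56.45 | $56.45 | $7,056.07
3 | $7,056.07 | $56.45 | $56.45 | $7,056.07
4 | $7,056.07 | $56.45 | $2,053.73 | $5,058.79
5 | $5,058.79 | $40.47 | $2,053.73 | $3,045.53
6 | $3,045.53 | $24.36 | $2,053.73 | $1,016.16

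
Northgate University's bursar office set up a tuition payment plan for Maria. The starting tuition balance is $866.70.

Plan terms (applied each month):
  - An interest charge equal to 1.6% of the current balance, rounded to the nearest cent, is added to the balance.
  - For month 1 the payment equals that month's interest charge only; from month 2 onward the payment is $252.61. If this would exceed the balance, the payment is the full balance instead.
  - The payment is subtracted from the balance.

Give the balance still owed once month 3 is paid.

$385.40

Month 1: opening $866.70; interest $13.87 → $880.57; payment $13.87; balance $866.70
Month 2: opening $866.70; interest $13.87 → $880.57; payment $252.61; balance $627.96
Month 3: opening $627.96; interest $10.05 → $638.01; payment $252.61; balance $385.40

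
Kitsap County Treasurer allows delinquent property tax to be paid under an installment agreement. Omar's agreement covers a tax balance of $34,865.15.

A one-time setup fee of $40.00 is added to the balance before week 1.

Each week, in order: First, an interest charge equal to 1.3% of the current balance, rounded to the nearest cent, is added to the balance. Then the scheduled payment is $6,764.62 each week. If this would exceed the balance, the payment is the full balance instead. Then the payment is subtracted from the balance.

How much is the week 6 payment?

# | Opening | Interest | Payment | End bal
1 | $34,905.15 | $453.77 | $6,764.62 | $28,594.30
2 | $28,594.30 | $371.73 | $6,764.62 | $22,201.41
3 | $22,201.41 | $288.62 | $6,764.62 | $15,725.41
4 | $15,725.41 | $204.43 | $6,764.62 | $9,165.22
5 | $9,165.22 | $119.15 | $6,764.62 | $2,519.75
6 | $2,519.75 | $32.76 | $2,552.51 | $0.00

$2,552.51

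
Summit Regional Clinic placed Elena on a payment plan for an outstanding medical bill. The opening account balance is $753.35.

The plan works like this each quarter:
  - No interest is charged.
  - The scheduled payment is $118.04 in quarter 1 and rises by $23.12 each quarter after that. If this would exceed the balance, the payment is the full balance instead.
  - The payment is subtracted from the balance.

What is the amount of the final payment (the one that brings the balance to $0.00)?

Quarter 1: $753.35 − $118.04 → $635.31
Quarter 2: $635.31 − $141.16 → $494.15
Quarter 3: $494.15 − $164.28 → $329.87
Quarter 4: $329.87 − $187.40 → $142.47
Quarter 5: $142.47 − $142.47 → $0.00

$142.47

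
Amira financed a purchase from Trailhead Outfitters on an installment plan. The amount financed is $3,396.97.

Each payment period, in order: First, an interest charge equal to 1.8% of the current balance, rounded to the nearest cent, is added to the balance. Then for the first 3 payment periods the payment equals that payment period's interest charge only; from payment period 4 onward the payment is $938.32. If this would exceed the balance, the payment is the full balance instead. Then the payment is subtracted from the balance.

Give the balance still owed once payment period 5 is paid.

$1,626.84

Payment period 1: opening $3,396.97; interest $61.15 → $3,458.12; payment $61.15; balance $3,396.97
Payment period 2: opening $3,396.97; interest $61.15 → $3,458.12; payment $61.15; balance $3,396.97
Payment period 3: opening $3,396.97; interest $61.15 → $3,458.12; payment $61.15; balance $3,396.97
Payment period 4: opening $3,396.97; interest $61.15 → $3,458.12; payment $938.32; balance $2,519.80
Payment period 5: opening $2,519.80; interest $45.36 → $2,565.16; payment $938.32; balance $1,626.84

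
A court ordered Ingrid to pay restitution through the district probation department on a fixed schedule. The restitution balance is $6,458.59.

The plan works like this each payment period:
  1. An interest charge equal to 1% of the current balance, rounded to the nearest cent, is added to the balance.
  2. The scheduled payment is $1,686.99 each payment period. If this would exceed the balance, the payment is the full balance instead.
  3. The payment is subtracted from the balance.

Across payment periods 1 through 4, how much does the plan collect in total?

Payment period 1: opening $6,458.59; interest $64.59 → $6,523.18; payment $1,686.99; balance $4,836.19
Payment period 2: opening $4,836.19; interest $48.36 → $4,884.55; payment $1,686.99; balance $3,197.56
Payment period 3: opening $3,197.56; interest $31.98 → $3,229.54; payment $1,686.99; balance $1,542.55
Payment period 4: opening $1,542.55; interest $15.43 → $1,557.98; payment $1,557.98; balance $0.00
Total paid: $6,618.95

$6,618.95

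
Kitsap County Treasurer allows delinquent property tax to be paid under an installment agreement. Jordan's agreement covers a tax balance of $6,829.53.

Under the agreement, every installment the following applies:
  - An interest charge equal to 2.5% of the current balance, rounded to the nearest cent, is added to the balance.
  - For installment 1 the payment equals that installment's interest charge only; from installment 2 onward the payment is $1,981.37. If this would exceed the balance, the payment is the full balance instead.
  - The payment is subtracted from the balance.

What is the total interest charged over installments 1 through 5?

$577.55

# | Opening | Interest | Payment | End bal
1 | $6,829.53 | $170.74 | $170.74 | $6,829.53
2 | $6,829.53 | $170.74 | $1,981.37 | $5,018.90
3 | $5,018.90 | $125.47 | $1,981.37 | $3,163.00
4 | $3,163.00 | $79.08 | $1,981.37 | $1,260.71
5 | $1,260.71 | $31.52 | $1,292.23 | $0.00
Total interest: $170.74 + $170.74 + $125.47 + $79.08 + $31.52 = $577.55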